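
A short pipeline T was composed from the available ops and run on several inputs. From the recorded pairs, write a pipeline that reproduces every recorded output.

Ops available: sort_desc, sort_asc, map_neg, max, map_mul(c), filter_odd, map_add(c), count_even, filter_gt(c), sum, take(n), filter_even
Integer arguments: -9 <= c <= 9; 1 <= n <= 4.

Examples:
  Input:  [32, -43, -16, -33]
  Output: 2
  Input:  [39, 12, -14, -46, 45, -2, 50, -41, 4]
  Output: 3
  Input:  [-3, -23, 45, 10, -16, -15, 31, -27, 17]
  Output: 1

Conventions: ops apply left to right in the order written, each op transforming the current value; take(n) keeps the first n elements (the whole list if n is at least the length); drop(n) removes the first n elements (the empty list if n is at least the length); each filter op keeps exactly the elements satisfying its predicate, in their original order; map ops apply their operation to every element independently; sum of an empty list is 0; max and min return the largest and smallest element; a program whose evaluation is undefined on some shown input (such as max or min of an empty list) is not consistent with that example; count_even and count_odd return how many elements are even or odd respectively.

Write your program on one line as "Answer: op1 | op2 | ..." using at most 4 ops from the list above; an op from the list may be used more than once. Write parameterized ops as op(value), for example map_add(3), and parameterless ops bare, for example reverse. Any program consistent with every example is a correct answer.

take(4) | filter_even | count_even

Check, running the answer program on each example:
  [32, -43, -16, -33] -> [32, -43, -16, -33] -> [32, -16] -> 2
  [39, 12, -14, -46, 45, -2, 50, -41, 4] -> [39, 12, -14, -46] -> [12, -14, -46] -> 3
  [-3, -23, 45, 10, -16, -15, 31, -27, 17] -> [-3, -23, 45, 10] -> [10] -> 1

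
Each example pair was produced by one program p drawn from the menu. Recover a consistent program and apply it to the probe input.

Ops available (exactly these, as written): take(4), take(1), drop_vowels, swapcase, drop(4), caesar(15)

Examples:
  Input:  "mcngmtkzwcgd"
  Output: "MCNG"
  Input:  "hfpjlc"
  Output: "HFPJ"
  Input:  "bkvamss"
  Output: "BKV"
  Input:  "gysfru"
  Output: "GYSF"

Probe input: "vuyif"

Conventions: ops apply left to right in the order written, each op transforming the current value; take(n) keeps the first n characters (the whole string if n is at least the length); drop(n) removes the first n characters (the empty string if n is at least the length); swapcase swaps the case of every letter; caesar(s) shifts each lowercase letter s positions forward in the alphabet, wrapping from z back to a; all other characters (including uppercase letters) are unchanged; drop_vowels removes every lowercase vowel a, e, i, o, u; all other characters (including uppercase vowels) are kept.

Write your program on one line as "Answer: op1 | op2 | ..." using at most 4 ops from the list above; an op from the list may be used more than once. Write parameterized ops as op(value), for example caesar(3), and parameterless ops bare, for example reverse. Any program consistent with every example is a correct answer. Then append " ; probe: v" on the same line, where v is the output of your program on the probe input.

take(4) | drop_vowels | swapcase ; probe: "VY"

Check, running the answer program on each example:
  "mcngmtkzwcgd" -> "mcng" -> "mcng" -> "MCNG"
  "hfpjlc" -> "hfpj" -> "hfpj" -> "HFPJ"
  "bkvamss" -> "bkva" -> "bkv" -> "BKV"
  "gysfru" -> "gysf" -> "gysf" -> "GYSF"
  probe: "vuyif" -> "vuyi" -> "vy" -> "VY"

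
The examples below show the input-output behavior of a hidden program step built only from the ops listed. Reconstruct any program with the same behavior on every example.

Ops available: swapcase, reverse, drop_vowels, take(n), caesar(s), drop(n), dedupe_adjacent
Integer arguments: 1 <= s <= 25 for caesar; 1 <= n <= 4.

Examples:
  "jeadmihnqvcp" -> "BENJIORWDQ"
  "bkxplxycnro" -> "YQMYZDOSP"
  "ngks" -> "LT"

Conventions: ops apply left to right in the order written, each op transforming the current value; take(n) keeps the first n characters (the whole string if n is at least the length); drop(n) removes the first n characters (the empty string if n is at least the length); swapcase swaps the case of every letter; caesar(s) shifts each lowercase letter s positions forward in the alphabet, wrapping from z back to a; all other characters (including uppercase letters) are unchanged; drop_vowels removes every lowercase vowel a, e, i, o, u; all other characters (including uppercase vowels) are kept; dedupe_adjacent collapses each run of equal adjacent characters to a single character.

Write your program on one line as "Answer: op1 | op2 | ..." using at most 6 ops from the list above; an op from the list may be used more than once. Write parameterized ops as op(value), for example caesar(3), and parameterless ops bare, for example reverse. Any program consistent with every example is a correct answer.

reverse | caesar(1) | swapcase | reverse | drop(2)

Check, running the answer program on each example:
  "jeadmihnqvcp" -> "pcvqnhimdaej" -> "qdwroijnebfk" -> "QDWROIJNEBFK" -> "KFBENJIORWDQ" -> "BENJIORWDQ"
  "bkxplxycnro" -> "orncyxlpxkb" -> "psodzymqylc" -> "PSODZYMQYLC" -> "CLYQMYZDOSP" -> "YQMYZDOSP"
  "ngks" -> "skgn" -> "tlho" -> "TLHO" -> "OHLT" -> "LT"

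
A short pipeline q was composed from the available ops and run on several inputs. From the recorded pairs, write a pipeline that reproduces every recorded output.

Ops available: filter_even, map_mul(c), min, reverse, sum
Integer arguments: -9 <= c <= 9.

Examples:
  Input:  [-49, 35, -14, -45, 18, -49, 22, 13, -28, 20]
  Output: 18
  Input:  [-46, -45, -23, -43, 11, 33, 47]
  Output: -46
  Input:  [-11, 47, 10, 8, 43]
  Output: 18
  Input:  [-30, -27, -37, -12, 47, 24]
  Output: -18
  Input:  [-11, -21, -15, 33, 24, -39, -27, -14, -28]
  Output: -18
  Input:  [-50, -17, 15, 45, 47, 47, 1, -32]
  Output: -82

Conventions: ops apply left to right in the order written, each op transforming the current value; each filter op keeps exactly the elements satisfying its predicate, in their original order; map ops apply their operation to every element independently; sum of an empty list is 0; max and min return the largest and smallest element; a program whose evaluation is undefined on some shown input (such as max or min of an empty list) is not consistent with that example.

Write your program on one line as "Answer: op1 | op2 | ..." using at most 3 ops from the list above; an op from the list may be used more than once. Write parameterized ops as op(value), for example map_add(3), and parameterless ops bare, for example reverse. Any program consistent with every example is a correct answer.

filter_even | sum

Check, running the answer program on each example:
  [-49, 35, -14, -45, 18, -49, 22, 13, -28, 20] -> [-14, 18, 22, -28, 20] -> 18
  [-46, -45, -23, -43, 11, 33, 47] -> [-46] -> -46
  [-11, 47, 10, 8, 43] -> [10, 8] -> 18
  [-30, -27, -37, -12, 47, 24] -> [-30, -12, 24] -> -18
  [-11, -21, -15, 33, 24, -39, -27, -14, -28] -> [24, -14, -28] -> -18
  [-50, -17, 15, 45, 47, 47, 1, -32] -> [-50, -32] -> -82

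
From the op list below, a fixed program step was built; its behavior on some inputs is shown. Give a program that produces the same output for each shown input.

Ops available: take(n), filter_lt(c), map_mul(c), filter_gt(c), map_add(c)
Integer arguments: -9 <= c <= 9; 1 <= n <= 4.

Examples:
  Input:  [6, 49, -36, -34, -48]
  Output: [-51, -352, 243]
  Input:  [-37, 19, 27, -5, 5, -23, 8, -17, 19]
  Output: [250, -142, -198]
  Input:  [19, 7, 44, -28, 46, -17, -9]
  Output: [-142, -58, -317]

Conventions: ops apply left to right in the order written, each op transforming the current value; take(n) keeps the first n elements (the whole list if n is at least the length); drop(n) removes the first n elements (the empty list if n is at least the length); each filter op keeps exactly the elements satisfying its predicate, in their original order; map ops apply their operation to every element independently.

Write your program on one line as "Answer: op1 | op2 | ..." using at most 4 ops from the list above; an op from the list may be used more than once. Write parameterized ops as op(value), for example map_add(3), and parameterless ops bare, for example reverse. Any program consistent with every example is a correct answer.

take(3) | map_mul(-7) | map_add(-9)

Check, running the answer program on each example:
  [6, 49, -36, -34, -48] -> [6, 49, -36] -> [-42, -343, 252] -> [-51, -352, 243]
  [-37, 19, 27, -5, 5, -23, 8, -17, 19] -> [-37, 19, 27] -> [259, -133, -189] -> [250, -142, -198]
  [19, 7, 44, -28, 46, -17, -9] -> [19, 7, 44] -> [-133, -49, -308] -> [-142, -58, -317]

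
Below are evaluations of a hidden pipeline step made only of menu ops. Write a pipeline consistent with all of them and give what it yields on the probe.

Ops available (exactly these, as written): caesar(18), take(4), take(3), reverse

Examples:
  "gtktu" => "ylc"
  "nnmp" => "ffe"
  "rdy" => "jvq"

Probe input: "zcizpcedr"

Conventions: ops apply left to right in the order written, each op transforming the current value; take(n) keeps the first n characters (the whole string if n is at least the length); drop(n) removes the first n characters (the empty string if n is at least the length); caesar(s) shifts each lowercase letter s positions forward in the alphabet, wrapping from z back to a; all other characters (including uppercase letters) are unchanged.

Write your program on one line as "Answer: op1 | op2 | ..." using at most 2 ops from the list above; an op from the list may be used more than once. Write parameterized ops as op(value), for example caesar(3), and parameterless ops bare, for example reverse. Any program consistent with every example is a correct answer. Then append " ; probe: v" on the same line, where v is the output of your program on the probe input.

caesar(18) | take(3) ; probe: "rua"

Check, running the answer program on each example:
  "gtktu" -> "ylclm" -> "ylc"
  "nnmp" -> "ffeh" -> "ffe"
  "rdy" -> "jvq" -> "jvq"
  probe: "zcizpcedr" -> "ruarhuwvj" -> "rua"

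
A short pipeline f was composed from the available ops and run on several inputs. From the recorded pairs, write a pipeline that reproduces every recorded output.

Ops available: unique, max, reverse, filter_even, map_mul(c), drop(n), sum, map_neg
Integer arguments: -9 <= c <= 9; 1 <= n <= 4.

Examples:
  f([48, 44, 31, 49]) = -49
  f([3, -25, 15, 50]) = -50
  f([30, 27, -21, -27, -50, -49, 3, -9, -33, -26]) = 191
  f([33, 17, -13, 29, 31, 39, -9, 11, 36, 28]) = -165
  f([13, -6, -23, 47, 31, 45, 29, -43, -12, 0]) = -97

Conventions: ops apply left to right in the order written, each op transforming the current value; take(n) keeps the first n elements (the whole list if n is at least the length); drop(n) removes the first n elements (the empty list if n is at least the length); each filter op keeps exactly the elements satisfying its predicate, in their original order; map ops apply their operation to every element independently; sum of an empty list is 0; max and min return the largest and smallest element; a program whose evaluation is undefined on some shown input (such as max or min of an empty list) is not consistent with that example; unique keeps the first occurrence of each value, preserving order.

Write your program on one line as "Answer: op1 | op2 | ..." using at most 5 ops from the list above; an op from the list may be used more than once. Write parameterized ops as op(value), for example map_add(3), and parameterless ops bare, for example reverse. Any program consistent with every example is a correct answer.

drop(3) | reverse | map_neg | sum

Check, running the answer program on each example:
  [48, 44, 31, 49] -> [49] -> [49] -> [-49] -> -49
  [3, -25, 15, 50] -> [50] -> [50] -> [-50] -> -50
  [30, 27, -21, -27, -50, -49, 3, -9, -33, -26] -> [-27, -50, -49, 3, -9, -33, -26] -> [-26, -33, -9, 3, -49, -50, -27] -> [26, 33, 9, -3, 49, 50, 27] -> 191
  [33, 17, -13, 29, 31, 39, -9, 11, 36, 28] -> [29, 31, 39, -9, 11, 36, 28] -> [28, 36, 11, -9, 39, 31, 29] -> [-28, -36, -11, 9, -39, -31, -29] -> -165
  [13, -6, -23, 47, 31, 45, 29, -43, -12, 0] -> [47, 31, 45, 29, -43, -12, 0] -> [0, -12, -43, 29, 45, 31, 47] -> [0, 12, 43, -29, -45, -31, -47] -> -97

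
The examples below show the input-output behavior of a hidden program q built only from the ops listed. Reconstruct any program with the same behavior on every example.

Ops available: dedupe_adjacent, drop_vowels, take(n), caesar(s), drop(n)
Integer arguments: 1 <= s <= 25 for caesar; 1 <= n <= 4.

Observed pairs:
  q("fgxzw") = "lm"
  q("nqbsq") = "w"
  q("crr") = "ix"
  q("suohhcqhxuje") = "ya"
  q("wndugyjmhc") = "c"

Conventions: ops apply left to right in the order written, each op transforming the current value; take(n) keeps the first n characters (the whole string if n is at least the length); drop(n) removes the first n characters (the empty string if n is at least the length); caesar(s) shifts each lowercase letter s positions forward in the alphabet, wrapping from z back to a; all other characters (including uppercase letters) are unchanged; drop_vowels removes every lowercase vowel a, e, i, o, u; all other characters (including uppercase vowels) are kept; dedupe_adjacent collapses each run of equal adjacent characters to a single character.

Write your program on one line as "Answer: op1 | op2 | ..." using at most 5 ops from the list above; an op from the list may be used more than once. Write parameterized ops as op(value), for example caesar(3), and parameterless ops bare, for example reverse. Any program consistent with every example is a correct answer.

caesar(1) | take(2) | drop_vowels | caesar(5)

Check, running the answer program on each example:
  "fgxzw" -> "ghyax" -> "gh" -> "gh" -> "lm"
  "nqbsq" -> "orctr" -> "or" -> "r" -> "w"
  "crr" -> "dss" -> "ds" -> "ds" -> "ix"
  "suohhcqhxuje" -> "tvpiidriyvkf" -> "tv" -> "tv" -> "ya"
  "wndugyjmhc" -> "xoevhzknid" -> "xo" -> "x" -> "c"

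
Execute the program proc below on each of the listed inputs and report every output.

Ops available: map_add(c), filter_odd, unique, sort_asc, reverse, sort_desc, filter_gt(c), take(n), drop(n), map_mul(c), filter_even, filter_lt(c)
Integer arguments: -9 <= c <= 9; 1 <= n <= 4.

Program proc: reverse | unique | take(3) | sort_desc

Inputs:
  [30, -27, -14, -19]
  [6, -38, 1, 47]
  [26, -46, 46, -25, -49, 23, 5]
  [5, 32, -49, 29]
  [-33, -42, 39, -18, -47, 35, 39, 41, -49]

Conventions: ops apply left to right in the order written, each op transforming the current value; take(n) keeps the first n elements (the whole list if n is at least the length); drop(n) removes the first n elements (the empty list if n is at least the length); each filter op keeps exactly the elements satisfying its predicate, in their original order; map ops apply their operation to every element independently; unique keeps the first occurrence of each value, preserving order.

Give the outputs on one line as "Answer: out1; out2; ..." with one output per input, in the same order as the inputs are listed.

Execution, op by op:
  [30, -27, -14, -19] -> [-19, -14, -27, 30] -> [-19, -14, -27, 30] -> [-19, -14, -27] -> [-14, -19, -27]
  [6, -38, 1, 47] -> [47, 1, -38, 6] -> [47, 1, -38, 6] -> [47, 1, -38] -> [47, 1, -38]
  [26, -46, 46, -25, -49, 23, 5] -> [5, 23, -49, -25, 46, -46, 26] -> [5, 23, -49, -25, 46, -46, 26] -> [5, 23, -49] -> [23, 5, -49]
  [5, 32, -49, 29] -> [29, -49, 32, 5] -> [29, -49, 32, 5] -> [29, -49, 32] -> [32, 29, -49]
  [-33, -42, 39, -18, -47, 35, 39, 41, -49] -> [-49, 41, 39, 35, -47, -18, 39, -42, -33] -> [-49, 41, 39, 35, -47, -18, -42, -33] -> [-49, 41, 39] -> [41, 39, -49]

[-14, -19, -27]; [47, 1, -38]; [23, 5, -49]; [32, 29, -49]; [41, 39, -49]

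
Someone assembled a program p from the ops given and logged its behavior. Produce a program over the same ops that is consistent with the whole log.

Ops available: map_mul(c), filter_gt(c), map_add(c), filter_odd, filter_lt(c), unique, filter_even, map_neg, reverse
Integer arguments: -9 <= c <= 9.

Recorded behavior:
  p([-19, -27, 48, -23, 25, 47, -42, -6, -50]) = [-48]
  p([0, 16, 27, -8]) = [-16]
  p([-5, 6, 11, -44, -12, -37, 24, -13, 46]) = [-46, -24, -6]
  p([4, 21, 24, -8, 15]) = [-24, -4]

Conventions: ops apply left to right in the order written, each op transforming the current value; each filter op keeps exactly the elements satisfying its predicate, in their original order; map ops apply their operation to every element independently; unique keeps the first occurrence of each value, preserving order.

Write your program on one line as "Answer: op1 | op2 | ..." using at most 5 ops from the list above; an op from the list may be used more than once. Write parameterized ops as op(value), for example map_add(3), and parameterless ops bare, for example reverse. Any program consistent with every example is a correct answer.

filter_gt(0) | reverse | map_neg | filter_even

Check, running the answer program on each example:
  [-19, -27, 48, -23, 25, 47, -42, -6, -50] -> [48, 25, 47] -> [47, 25, 48] -> [-47, -25, -48] -> [-48]
  [0, 16, 27, -8] -> [16, 27] -> [27, 16] -> [-27, -16] -> [-16]
  [-5, 6, 11, -44, -12, -37, 24, -13, 46] -> [6, 11, 24, 46] -> [46, 24, 11, 6] -> [-46, -24, -11, -6] -> [-46, -24, -6]
  [4, 21, 24, -8, 15] -> [4, 21, 24, 15] -> [15, 24, 21, 4] -> [-15, -24, -21, -4] -> [-24, -4]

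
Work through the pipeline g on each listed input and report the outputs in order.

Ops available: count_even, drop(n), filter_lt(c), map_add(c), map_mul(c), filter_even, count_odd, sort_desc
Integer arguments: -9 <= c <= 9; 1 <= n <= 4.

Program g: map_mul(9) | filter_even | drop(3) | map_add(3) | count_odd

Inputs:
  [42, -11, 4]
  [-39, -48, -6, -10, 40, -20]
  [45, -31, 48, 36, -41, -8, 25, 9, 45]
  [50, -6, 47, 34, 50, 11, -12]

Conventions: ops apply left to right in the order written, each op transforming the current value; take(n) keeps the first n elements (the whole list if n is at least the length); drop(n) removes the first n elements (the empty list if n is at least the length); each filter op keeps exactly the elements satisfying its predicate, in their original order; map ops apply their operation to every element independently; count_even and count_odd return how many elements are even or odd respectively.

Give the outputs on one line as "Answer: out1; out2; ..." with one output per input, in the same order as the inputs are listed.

Execution, op by op:
  [42, -11, 4] -> [378, -99, 36] -> [378, 36] -> [] -> [] -> 0
  [-39, -48, -6, -10, 40, -20] -> [-351, -432, -54, -90, 360, -180] -> [-432, -54, -90, 360, -180] -> [360, -180] -> [363, -177] -> 2
  [45, -31, 48, 36, -41, -8, 25, 9, 45] -> [405, -279, 432, 324, -369, -72, 225, 81, 405] -> [432, 324, -72] -> [] -> [] -> 0
  [50, -6, 47, 34, 50, 11, -12] -> [450, -54, 423, 306, 450, 99, -108] -> [450, -54, 306, 450, -108] -> [450, -108] -> [453, -105] -> 2

0; 2; 0; 2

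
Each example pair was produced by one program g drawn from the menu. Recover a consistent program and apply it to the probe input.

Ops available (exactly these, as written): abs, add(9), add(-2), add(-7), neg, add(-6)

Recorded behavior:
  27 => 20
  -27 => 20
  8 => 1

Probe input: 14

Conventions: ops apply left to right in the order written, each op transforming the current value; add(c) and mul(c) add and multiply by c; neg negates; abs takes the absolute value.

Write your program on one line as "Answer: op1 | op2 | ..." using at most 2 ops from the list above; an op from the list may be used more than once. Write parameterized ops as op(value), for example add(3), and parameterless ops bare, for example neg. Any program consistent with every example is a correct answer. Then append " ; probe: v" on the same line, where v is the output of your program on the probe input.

abs | add(-7) ; probe: 7

Check, running the answer program on each example:
  27 -> 27 -> 20
  -27 -> 27 -> 20
  8 -> 8 -> 1
  probe: 14 -> 14 -> 7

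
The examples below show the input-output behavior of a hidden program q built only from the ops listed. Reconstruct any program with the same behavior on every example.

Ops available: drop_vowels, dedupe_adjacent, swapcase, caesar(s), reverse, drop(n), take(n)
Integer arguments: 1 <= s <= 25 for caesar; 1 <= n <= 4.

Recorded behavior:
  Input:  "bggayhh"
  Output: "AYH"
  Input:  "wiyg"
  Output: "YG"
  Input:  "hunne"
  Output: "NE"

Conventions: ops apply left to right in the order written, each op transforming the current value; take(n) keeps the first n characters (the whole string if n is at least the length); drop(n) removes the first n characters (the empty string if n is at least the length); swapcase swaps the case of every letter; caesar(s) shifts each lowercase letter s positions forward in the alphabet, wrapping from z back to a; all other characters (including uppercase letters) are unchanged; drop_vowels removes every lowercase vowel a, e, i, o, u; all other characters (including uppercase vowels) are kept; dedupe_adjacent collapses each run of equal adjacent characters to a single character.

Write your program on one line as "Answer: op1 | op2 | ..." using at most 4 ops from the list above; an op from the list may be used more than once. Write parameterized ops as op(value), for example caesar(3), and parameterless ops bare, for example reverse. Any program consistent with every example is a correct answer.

swapcase | dedupe_adjacent | drop(2)

Check, running the answer program on each example:
  "bggayhh" -> "BGGAYHH" -> "BGAYH" -> "AYH"
  "wiyg" -> "WIYG" -> "WIYG" -> "YG"
  "hunne" -> "HUNNE" -> "HUNE" -> "NE"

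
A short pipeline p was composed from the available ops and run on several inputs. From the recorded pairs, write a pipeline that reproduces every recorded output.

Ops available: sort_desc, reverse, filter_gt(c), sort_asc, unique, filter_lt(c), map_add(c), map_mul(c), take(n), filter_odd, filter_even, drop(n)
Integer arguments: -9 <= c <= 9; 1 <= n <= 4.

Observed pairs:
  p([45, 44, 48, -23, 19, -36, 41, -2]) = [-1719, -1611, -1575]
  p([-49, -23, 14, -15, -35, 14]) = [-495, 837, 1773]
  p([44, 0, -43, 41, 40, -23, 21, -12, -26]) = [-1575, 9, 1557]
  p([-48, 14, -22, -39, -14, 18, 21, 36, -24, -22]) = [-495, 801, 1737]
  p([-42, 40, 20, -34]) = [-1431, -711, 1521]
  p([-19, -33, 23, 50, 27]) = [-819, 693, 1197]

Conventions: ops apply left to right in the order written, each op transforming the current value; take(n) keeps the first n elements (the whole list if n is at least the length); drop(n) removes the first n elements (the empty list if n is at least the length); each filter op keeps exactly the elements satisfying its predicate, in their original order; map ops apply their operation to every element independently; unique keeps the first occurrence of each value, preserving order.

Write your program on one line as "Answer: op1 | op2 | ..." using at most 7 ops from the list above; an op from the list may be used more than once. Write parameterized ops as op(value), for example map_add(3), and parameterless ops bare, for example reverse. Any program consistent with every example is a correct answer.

map_mul(9) | take(3) | map_mul(-4) | reverse | map_add(9) | sort_asc

Check, running the answer program on each example:
  [45, 44, 48, -23, 19, -36, 41, -2] -> [405, 396, 432, -207, 171, -324, 369, -18] -> [405, 396, 432] -> [-1620, -1584, -1728] -> [-1728, -1584, -1620] -> [-1719, -1575, -1611] -> [-1719, -1611, -1575]
  [-49, -23, 14, -15, -35, 14] -> [-441, -207, 126, -135, -315, 126] -> [-441, -207, 126] -> [1764, 828, -504] -> [-504, 828, 1764] -> [-495, 837, 1773] -> [-495, 837, 1773]
  [44, 0, -43, 41, 40, -23, 21, -12, -26] -> [396, 0, -387, 369, 360, -207, 189, -108, -234] -> [396, 0, -387] -> [-1584, 0, 1548] -> [1548, 0, -1584] -> [1557, 9, -1575] -> [-1575, 9, 1557]
  [-48, 14, -22, -39, -14, 18, 21, 36, -24, -22] -> [-432, 126, -198, -351, -126, 162, 189, 324, -216, -198] -> [-432, 126, -198] -> [1728, -504, 792] -> [792, -504, 1728] -> [801, -495, 1737] -> [-495, 801, 1737]
  [-42, 40, 20, -34] -> [-378, 360, 180, -306] -> [-378, 360, 180] -> [1512, -1440, -720] -> [-720, -1440, 1512] -> [-711, -1431, 1521] -> [-1431, -711, 1521]
  [-19, -33, 23, 50, 27] -> [-171, -297, 207, 450, 243] -> [-171, -297, 207] -> [684, 1188, -828] -> [-828, 1188, 684] -> [-819, 1197, 693] -> [-819, 693, 1197]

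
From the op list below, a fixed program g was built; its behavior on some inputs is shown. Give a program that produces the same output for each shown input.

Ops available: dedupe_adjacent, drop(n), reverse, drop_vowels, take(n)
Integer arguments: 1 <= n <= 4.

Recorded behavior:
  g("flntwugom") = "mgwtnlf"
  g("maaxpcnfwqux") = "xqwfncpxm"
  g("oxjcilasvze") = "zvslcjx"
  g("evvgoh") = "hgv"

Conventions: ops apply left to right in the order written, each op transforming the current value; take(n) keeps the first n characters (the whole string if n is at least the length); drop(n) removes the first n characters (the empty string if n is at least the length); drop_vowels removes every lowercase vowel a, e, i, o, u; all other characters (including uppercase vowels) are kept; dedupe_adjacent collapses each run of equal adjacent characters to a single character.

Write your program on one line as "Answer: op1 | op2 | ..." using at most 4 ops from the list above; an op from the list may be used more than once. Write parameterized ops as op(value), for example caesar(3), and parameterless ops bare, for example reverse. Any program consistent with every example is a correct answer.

drop_vowels | reverse | dedupe_adjacent

Check, running the answer program on each example:
  "flntwugom" -> "flntwgm" -> "mgwtnlf" -> "mgwtnlf"
  "maaxpcnfwqux" -> "mxpcnfwqx" -> "xqwfncpxm" -> "xqwfncpxm"
  "oxjcilasvze" -> "xjclsvz" -> "zvslcjx" -> "zvslcjx"
  "evvgoh" -> "vvgh" -> "hgvv" -> "hgv"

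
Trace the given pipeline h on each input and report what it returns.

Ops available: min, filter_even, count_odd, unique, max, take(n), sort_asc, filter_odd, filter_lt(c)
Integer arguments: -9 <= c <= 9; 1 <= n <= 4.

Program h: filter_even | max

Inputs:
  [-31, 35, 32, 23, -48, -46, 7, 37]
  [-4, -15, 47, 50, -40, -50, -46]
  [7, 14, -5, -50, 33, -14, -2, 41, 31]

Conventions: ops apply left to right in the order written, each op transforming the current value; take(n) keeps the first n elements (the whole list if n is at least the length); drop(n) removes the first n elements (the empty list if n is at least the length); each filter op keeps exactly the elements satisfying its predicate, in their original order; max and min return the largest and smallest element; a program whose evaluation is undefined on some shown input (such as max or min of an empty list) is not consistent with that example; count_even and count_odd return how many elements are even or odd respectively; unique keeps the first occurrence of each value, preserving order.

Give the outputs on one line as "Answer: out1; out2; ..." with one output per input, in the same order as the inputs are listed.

Execution, op by op:
  [-31, 35, 32, 23, -48, -46, 7, 37] -> [32, -48, -46] -> 32
  [-4, -15, 47, 50, -40, -50, -46] -> [-4, 50, -40, -50, -46] -> 50
  [7, 14, -5, -50, 33, -14, -2, 41, 31] -> [14, -50, -14, -2] -> 14

32; 50; 14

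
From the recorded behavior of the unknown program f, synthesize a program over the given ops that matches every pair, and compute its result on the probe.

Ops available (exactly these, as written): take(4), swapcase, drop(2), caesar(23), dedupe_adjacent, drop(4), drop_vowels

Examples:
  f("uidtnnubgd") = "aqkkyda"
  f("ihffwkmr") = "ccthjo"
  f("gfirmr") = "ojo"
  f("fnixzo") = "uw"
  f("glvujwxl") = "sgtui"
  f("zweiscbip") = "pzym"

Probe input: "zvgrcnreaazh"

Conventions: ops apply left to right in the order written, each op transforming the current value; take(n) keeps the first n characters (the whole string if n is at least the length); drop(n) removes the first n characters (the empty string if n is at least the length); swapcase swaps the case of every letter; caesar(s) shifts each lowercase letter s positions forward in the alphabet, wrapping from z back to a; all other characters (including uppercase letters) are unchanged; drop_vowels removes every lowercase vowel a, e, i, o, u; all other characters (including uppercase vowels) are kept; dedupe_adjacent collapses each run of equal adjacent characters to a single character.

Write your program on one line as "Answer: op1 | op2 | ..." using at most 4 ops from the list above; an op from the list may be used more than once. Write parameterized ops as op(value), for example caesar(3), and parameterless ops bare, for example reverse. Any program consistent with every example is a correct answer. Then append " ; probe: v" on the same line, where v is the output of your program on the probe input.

drop(2) | drop_vowels | caesar(23) ; probe: "dozkowe"

Check, running the answer program on each example:
  "uidtnnubgd" -> "dtnnubgd" -> "dtnnbgd" -> "aqkkyda"
  "ihffwkmr" -> "ffwkmr" -> "ffwkmr" -> "ccthjo"
  "gfirmr" -> "irmr" -> "rmr" -> "ojo"
  "fnixzo" -> "ixzo" -> "xz" -> "uw"
  "glvujwxl" -> "vujwxl" -> "vjwxl" -> "sgtui"
  "zweiscbip" -> "eiscbip" -> "scbp" -> "pzym"
  probe: "zvgrcnreaazh" -> "grcnreaazh" -> "grcnrzh" -> "dozkowe"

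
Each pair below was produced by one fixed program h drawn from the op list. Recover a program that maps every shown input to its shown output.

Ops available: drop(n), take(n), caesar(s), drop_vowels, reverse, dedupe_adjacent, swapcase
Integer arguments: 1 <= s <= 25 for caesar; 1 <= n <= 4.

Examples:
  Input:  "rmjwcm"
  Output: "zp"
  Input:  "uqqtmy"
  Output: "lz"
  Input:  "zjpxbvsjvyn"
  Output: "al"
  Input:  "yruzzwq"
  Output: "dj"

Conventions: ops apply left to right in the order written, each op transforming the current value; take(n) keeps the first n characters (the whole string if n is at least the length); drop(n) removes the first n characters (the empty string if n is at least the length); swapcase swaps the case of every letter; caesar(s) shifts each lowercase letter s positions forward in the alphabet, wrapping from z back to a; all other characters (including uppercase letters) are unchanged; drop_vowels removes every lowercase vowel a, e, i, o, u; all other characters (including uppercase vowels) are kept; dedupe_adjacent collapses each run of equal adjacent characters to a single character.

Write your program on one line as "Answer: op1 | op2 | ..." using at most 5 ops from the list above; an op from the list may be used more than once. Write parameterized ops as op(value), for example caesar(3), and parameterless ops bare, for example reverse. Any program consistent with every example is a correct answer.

caesar(13) | drop(1) | dedupe_adjacent | reverse | take(2)

Check, running the answer program on each example:
  "rmjwcm" -> "ezwjpz" -> "zwjpz" -> "zwjpz" -> "zpjwz" -> "zp"
  "uqqtmy" -> "hddgzl" -> "ddgzl" -> "dgzl" -> "lzgd" -> "lz"
  "zjpxbvsjvyn" -> "mwckoifwila" -> "wckoifwila" -> "wckoifwila" -> "aliwfiokcw" -> "al"
  "yruzzwq" -> "lehmmjd" -> "ehmmjd" -> "ehmjd" -> "djmhe" -> "dj"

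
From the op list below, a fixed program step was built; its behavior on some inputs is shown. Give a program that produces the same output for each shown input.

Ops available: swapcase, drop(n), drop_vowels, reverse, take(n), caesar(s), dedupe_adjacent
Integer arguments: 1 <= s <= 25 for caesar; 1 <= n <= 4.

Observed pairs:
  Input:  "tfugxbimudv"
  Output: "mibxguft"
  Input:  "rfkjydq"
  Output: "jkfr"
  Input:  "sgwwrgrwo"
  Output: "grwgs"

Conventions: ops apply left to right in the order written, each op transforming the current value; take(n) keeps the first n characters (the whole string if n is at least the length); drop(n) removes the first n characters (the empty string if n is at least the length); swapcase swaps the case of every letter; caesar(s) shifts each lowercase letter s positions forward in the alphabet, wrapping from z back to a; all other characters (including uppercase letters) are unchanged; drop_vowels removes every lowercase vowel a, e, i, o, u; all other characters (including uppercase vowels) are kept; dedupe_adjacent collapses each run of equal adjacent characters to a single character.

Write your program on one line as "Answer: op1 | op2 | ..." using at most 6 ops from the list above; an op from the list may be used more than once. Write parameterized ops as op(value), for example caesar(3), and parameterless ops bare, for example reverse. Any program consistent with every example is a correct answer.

swapcase | dedupe_adjacent | swapcase | reverse | drop(3)

Check, running the answer program on each example:
  "tfugxbimudv" -> "TFUGXBIMUDV" -> "TFUGXBIMUDV" -> "tfugxbimudv" -> "vdumibxguft" -> "mibxguft"
  "rfkjydq" -> "RFKJYDQ" -> "RFKJYDQ" -> "rfkjydq" -> "qdyjkfr" -> "jkfr"
  "sgwwrgrwo" -> "SGWWRGRWO" -> "SGWRGRWO" -> "sgwrgrwo" -> "owrgrwgs" -> "grwgs"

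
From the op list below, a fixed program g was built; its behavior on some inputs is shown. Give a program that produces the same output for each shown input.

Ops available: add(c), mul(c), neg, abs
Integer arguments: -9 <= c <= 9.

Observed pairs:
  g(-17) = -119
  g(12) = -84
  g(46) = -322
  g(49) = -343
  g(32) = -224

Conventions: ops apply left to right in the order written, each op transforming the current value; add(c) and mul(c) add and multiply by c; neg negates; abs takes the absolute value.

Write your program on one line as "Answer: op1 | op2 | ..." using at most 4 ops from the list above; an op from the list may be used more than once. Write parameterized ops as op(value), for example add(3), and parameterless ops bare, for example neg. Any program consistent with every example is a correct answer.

neg | abs | mul(-7)

Check, running the answer program on each example:
  -17 -> 17 -> 17 -> -119
  12 -> -12 -> 12 -> -84
  46 -> -46 -> 46 -> -322
  49 -> -49 -> 49 -> -343
  32 -> -32 -> 32 -> -224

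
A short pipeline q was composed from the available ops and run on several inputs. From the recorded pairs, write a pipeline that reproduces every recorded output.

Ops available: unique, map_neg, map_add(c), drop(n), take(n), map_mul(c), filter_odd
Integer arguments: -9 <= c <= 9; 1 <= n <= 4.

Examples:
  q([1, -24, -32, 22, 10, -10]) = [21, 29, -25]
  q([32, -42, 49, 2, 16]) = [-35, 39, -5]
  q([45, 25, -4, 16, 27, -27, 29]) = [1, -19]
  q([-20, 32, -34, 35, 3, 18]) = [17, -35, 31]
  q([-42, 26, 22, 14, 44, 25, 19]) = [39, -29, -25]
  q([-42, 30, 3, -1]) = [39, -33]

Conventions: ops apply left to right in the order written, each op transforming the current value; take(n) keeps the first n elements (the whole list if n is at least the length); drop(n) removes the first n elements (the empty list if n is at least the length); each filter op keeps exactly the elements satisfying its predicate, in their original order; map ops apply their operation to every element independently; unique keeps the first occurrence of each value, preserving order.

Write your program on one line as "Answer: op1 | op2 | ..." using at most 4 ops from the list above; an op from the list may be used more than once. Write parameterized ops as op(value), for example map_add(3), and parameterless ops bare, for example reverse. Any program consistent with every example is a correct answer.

map_add(3) | map_neg | filter_odd | take(3)

Check, running the answer program on each example:
  [1, -24, -32, 22, 10, -10] -> [4, -21, -29, 25, 13, -7] -> [-4, 21, 29, -25, -13, 7] -> [21, 29, -25, -13, 7] -> [21, 29, -25]
  [32, -42, 49, 2, 16] -> [35, -39, 52, 5, 19] -> [-35, 39, -52, -5, -19] -> [-35, 39, -5, -19] -> [-35, 39, -5]
  [45, 25, -4, 16, 27, -27, 29] -> [48, 28, -1, 19, 30, -24, 32] -> [-48, -28, 1, -19, -30, 24, -32] -> [1, -19] -> [1, -19]
  [-20, 32, -34, 35, 3, 18] -> [-17, 35, -31, 38, 6, 21] -> [17, -35, 31, -38, -6, -21] -> [17, -35, 31, -21] -> [17, -35, 31]
  [-42, 26, 22, 14, 44, 25, 19] -> [-39, 29, 25, 17, 47, 28, 22] -> [39, -29, -25, -17, -47, -28, -22] -> [39, -29, -25, -17, -47] -> [39, -29, -25]
  [-42, 30, 3, -1] -> [-39, 33, 6, 2] -> [39, -33, -6, -2] -> [39, -33] -> [39, -33]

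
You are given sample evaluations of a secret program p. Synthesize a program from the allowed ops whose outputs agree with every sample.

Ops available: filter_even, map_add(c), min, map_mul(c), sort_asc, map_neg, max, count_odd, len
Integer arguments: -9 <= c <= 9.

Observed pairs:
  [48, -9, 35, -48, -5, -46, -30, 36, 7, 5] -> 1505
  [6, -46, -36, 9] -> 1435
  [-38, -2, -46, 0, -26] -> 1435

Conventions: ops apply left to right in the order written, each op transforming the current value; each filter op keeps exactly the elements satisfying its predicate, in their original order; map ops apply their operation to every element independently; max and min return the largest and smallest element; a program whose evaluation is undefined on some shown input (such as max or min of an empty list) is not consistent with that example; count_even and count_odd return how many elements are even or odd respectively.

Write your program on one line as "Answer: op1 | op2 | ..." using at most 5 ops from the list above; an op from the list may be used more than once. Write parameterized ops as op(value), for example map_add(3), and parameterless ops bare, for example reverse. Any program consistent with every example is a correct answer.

map_add(5) | map_mul(-7) | map_mul(5) | sort_asc | max

Check, running the answer program on each example:
  [48, -9, 35, -48, -5, -46, -30, 36, 7, 5] -> [53, -4, 40, -43, 0, -41, -25, 41, 12, 10] -> [-371, 28, -280, 301, 0, 287, 175, -287, -84, -70] -> [-1855, 140, -1400, 1505, 0, 1435, 875, -1435, -420, -350] -> [-1855, -1435, -1400, -420, -350, 0, 140, 875, 1435, 1505] -> 1505
  [6, -46, -36, 9] -> [11, -41, -31, 14] -> [-77, 287, 217, -98] -> [-385, 1435, 1085, -490] -> [-490, -385, 1085, 1435] -> 1435
  [-38, -2, -46, 0, -26] -> [-33, 3, -41, 5, -21] -> [231, -21, 287, -35, 147] -> [1155, -105, 1435, -175, 735] -> [-175, -105, 735, 1155, 1435] -> 1435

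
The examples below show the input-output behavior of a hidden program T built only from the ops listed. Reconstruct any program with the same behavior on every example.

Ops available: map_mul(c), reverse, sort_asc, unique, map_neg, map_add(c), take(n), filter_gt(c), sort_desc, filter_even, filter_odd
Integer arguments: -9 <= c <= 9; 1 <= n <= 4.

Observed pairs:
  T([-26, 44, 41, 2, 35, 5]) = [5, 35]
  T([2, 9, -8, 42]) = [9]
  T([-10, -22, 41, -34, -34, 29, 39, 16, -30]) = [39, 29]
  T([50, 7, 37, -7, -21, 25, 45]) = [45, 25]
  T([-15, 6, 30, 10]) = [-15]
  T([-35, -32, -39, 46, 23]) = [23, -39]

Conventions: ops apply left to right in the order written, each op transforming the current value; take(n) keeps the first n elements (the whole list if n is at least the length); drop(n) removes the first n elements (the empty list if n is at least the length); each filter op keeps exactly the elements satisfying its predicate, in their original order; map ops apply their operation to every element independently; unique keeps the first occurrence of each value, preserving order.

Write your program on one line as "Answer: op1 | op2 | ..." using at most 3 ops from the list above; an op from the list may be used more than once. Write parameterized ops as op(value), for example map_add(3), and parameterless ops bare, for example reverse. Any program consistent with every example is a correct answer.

filter_odd | reverse | take(2)

Check, running the answer program on each example:
  [-26, 44, 41, 2, 35, 5] -> [41, 35, 5] -> [5, 35, 41] -> [5, 35]
  [2, 9, -8, 42] -> [9] -> [9] -> [9]
  [-10, -22, 41, -34, -34, 29, 39, 16, -30] -> [41, 29, 39] -> [39, 29, 41] -> [39, 29]
  [50, 7, 37, -7, -21, 25, 45] -> [7, 37, -7, -21, 25, 45] -> [45, 25, -21, -7, 37, 7] -> [45, 25]
  [-15, 6, 30, 10] -> [-15] -> [-15] -> [-15]
  [-35, -32, -39, 46, 23] -> [-35, -39, 23] -> [23, -39, -35] -> [23, -39]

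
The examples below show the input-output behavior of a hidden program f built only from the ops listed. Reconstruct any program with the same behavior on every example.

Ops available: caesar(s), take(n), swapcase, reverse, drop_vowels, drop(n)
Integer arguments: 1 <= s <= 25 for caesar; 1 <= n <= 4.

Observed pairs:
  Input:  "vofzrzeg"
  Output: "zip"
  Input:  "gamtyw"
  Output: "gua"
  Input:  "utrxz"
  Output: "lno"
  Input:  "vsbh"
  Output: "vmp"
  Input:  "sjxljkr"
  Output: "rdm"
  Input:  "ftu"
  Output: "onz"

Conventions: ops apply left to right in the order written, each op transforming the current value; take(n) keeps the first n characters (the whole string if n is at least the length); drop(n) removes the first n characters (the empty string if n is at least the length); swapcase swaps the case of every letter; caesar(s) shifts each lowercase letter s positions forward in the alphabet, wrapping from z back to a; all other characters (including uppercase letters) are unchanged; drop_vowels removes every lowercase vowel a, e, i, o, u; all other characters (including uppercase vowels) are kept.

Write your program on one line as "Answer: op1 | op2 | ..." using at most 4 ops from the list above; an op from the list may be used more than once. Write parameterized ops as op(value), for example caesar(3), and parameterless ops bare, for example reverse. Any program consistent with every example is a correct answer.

take(3) | reverse | caesar(1) | caesar(19)

Check, running the answer program on each example:
  "vofzrzeg" -> "vof" -> "fov" -> "gpw" -> "zip"
  "gamtyw" -> "gam" -> "mag" -> "nbh" -> "gua"
  "utrxz" -> "utr" -> "rtu" -> "suv" -> "lno"
  "vsbh" -> "vsb" -> "bsv" -> "ctw" -> "vmp"
  "sjxljkr" -> "sjx" -> "xjs" -> "ykt" -> "rdm"
  "ftu" -> "ftu" -> "utf" -> "vug" -> "onz"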